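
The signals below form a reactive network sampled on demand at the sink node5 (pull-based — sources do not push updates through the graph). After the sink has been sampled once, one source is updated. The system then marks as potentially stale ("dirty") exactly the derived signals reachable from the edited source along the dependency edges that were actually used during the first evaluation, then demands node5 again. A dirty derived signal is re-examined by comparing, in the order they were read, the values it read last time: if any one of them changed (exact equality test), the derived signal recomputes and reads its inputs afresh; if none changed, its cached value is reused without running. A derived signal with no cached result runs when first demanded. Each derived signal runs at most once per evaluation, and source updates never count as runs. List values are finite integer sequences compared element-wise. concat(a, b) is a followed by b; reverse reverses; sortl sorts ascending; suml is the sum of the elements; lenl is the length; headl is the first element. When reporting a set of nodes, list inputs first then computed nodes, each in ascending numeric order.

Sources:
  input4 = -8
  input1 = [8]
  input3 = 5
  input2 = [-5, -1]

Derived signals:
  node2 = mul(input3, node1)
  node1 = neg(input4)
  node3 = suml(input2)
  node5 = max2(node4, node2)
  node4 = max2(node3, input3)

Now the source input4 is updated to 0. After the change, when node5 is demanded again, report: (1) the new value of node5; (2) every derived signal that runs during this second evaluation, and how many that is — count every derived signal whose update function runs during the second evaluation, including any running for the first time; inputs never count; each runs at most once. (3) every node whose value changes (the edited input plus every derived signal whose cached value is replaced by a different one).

node5 now evaluates to 5.
Run set: node1, node2, node5 (3 run).
Changed values: input4, node1, node2, node5.

Initial pass — values computed on the first demand:
  node1 = neg(-8) = 8
  node2 = mul(5, 8) = 40
  node3 = suml([-5, -1]) = -6
  node4 = max2(-6, 5) = 5
  node5 = max2(5, 40) = 40

Second demand — change propagation:
  node1: re-runs because input4 -8->0; new result 0.
  node2: re-runs because node1 8->0; new result 0.
  node5: re-runs because node2 40->0; new result 5.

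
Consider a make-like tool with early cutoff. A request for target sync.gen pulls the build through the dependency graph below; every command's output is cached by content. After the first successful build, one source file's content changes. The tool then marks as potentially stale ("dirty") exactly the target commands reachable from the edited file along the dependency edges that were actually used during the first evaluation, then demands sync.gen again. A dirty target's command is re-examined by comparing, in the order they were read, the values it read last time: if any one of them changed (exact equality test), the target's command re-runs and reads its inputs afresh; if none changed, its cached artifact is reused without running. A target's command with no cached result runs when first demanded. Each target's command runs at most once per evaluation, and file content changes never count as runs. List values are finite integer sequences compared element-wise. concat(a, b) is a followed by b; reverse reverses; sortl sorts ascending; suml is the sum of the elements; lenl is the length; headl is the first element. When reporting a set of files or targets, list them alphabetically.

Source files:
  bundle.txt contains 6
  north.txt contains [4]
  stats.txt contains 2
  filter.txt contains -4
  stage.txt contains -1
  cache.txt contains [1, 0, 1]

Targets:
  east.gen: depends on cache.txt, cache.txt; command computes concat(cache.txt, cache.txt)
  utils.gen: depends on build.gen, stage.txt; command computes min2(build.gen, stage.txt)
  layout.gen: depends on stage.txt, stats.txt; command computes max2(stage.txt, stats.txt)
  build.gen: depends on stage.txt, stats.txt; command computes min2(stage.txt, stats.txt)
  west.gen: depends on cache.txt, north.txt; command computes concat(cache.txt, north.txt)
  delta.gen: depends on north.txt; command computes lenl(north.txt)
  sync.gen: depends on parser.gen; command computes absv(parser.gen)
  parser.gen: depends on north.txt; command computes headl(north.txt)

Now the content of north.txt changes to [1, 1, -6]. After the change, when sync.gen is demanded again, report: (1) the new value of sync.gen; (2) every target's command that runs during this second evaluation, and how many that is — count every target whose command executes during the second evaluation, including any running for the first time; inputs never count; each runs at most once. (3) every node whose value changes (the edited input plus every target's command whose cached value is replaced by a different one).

Demanding sync.gen again yields 1.
2 target commands run: parser.gen, sync.gen.
The nodes whose values change: north.txt, parser.gen, sync.gen.

First demand of the output computes:
  parser.gen = headl([4]) = 4
  sync.gen = absv(4) = 4

After the edit, cleaning proceeds:
  parser.gen: a read changed (north.txt [4]->[1, 1, -6]) — executes, giving 1.
  sync.gen: a read changed (parser.gen 4->1) — executes, giving 1.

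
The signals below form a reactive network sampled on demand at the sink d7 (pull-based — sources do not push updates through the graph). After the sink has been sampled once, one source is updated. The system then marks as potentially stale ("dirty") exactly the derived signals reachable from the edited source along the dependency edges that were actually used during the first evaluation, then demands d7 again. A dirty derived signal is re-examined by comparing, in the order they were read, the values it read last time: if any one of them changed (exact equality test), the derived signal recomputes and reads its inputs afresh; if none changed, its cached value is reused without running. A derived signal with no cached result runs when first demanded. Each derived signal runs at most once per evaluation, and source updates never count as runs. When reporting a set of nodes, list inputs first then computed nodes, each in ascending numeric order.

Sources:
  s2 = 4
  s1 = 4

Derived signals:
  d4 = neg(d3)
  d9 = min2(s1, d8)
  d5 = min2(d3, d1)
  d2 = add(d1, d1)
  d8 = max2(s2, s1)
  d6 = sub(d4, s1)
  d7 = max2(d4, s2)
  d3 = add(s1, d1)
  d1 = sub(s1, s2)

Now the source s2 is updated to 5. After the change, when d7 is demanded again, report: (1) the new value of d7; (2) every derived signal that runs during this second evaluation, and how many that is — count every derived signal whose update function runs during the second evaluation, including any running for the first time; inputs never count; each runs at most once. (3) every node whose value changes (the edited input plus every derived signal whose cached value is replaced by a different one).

d7 now evaluates to 5.
Run set: d1, d3, d4, d7 (4 run).
Changed values: s2, d1, d3, d4, d7.

Initial pass — values computed on the first demand:
  d1 = sub(4, 4) = 0
  d3 = add(4, 0) = 4
  d4 = neg(4) = -4
  d7 = max2(-4, 4) = 4

Second demand — change propagation:
  d1: re-runs because s2 4->5; new result -1.
  d3: re-runs because d1 0->-1; new result 3.
  d4: re-runs because d3 4->3; new result -3.
  d7: re-runs because d4 -4->-3; s2 4->5; new result 5.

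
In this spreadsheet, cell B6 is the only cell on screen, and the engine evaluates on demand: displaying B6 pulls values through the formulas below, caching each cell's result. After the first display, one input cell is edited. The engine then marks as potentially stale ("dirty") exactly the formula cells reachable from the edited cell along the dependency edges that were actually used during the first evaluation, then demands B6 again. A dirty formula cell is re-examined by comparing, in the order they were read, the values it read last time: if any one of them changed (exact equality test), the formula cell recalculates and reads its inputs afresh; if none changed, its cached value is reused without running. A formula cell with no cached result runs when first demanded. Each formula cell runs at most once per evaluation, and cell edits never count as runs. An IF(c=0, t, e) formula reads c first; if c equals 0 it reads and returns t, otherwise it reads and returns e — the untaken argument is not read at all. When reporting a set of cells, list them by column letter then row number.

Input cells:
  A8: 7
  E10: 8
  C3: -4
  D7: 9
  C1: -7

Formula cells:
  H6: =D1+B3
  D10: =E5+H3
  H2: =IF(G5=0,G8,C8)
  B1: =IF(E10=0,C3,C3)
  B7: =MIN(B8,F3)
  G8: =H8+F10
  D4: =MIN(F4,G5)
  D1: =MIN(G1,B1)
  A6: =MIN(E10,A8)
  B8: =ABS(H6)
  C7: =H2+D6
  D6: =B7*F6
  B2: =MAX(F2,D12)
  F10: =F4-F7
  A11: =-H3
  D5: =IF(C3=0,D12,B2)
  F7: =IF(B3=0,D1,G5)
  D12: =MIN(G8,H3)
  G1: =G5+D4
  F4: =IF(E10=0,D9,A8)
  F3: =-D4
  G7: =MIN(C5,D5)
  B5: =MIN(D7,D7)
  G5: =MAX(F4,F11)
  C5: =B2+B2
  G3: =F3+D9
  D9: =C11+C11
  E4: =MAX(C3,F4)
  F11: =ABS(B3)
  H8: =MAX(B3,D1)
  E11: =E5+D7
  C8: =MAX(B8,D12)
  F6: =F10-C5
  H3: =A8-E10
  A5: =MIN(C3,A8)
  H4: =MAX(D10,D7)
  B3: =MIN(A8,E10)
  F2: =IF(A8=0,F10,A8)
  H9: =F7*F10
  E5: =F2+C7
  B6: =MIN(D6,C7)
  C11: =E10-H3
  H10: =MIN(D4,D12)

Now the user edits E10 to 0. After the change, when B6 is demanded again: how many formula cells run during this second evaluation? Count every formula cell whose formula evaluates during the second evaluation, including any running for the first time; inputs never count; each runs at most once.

Run set: B1, B2, B3, B6, B7, B8, C7, C11, D1, D4, D6, D9, D12, F3, F4, F7, F10, F11, G1, G5, G8, H2, H3, H6, H8 (25 run).
The important point: the flipped condition redirects demand; C8 is left stale, never re-checked.

Initial pass — values computed on the first demand:
  B1 = IF(E10=0: E10=8 -> else branch C3) = -4
  B3 = MIN(7, 8) = 7
  F4 = IF(E10=0: E10=8 -> else branch A8) = 7
  F11 = ABS(7) = 7
  G5 = MAX(7, 7) = 7
  D4 = MIN(7, 7) = 7
  F3 = -(7) = -7
  G1 = 7 + 7 = 14
  D1 = MIN(14, -4) = -4
  F7 = IF(B3=0: B3=7 -> else branch G5) = 7
  F10 = 7 - 7 = 0
  F2 = IF(A8=0: A8=7 -> else branch A8) = 7
  H3 = 7 - 8 = -1
  H6 = -4 + 7 = 3
  B8 = ABS(3) = 3
  B7 = MIN(3, -7) = -7
  H8 = MAX(7, -4) = 7
  G8 = 7 + 0 = 7
  D12 = MIN(7, -1) = -1
  B2 = MAX(7, -1) = 7
  C5 = 7 + 7 = 14
  C8 = MAX(3, -1) = 3
  F6 = 0 - 14 = -14
  D6 = -7 * -14 = 98
  H2 = IF(G5=0: G5=7 -> else branch C8) = 3
  C7 = 3 + 98 = 101
  B6 = MIN(98, 101) = 98

Second demand — change propagation:
  B1: re-runs because E10 8->0; new result -4 (unchanged).
  B3: re-runs because E10 8->0; new result 0.
  F11: re-runs because B3 7->0; new result 0.
  H3: re-runs because E10 8->0; new result 7.
  C11: newly demanded (no cache) — executes and yields -7.
  D9: newly demanded (no cache) — executes and yields -14.
  F4: re-runs because E10 8->0; new result -14.
  G5: re-runs because F4 7->-14; F11 7->0; new result 0.
  D4: re-runs because F4 7->-14; G5 7->0; new result -14.
  F3: re-runs because D4 7->-14; new result 14.
  G1: re-runs because G5 7->0; D4 7->-14; new result -14.
  D1: re-runs because G1 14->-14; new result -14.
  F7: re-runs because B3 7->0; G5 7->0; new result -14.
  F10: re-runs because F4 7->-14; F7 7->-14; new result 0 (unchanged).
  H6: re-runs because D1 -4->-14; B3 7->0; new result -14.
  B8: re-runs because H6 3->-14; new result 14.
  B7: re-runs because B8 3->14; F3 -7->14; new result 14.
  H8: re-runs because B3 7->0; D1 -4->-14; new result 0.
  G8: re-runs because H8 7->0; new result 0.
  D12: re-runs because G8 7->0; H3 -1->7; new result 0.
  B2: re-runs because D12 -1->0; new result 7 (unchanged).
  C5: re-examined; everything it read last time is the same (B2 unchanged, B2 unchanged) — cache 14 kept, no run.
  C8: dirty yet unreached — the second evaluation never asks for it.
  F6: re-examined; everything it read last time is the same (F10 unchanged, C5 unchanged) — cache -14 kept, no run.
  D6: re-runs because B7 -7->14; new result -196.
  H2: re-runs because G5 7->0; new result 0.
  C7: re-runs because H2 3->0; D6 98->-196; new result -196.
  B6: re-runs because D6 98->-196; C7 101->-196; new result -196.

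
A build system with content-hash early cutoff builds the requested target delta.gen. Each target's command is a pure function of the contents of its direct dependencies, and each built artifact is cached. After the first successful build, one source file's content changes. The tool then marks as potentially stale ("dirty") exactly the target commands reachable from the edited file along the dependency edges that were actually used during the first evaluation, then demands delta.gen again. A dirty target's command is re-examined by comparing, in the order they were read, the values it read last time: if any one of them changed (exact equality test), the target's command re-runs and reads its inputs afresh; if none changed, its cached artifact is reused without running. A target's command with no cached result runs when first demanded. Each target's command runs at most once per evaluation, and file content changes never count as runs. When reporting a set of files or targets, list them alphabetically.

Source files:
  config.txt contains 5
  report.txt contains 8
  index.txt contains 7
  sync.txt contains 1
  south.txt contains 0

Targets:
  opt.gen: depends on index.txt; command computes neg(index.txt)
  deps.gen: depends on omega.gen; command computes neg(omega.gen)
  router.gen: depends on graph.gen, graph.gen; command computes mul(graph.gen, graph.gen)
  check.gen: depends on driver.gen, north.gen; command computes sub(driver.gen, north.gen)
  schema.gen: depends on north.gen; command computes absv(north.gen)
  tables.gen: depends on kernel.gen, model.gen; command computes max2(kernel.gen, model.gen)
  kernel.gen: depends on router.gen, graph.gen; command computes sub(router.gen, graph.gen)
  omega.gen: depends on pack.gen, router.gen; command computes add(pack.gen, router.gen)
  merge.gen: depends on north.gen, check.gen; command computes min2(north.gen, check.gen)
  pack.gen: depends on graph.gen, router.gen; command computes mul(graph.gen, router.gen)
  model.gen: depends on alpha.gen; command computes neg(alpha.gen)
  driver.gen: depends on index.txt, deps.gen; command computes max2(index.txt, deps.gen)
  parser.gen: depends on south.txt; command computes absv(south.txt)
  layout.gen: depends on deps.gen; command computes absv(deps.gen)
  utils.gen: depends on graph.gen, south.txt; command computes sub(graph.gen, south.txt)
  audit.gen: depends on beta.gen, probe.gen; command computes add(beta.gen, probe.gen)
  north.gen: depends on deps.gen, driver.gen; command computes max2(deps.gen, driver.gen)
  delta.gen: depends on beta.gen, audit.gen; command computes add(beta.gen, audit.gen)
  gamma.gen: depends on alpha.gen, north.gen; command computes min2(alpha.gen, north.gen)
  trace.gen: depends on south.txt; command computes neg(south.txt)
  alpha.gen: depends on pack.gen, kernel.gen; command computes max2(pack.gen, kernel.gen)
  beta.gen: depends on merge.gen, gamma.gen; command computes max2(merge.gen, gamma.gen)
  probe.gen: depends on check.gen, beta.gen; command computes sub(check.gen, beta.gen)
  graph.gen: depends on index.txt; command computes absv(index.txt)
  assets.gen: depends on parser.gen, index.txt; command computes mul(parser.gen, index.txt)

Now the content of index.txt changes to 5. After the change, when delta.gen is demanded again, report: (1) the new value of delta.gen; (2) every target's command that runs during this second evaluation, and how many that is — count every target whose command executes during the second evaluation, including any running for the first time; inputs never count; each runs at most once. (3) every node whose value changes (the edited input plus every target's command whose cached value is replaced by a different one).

New value of delta.gen: 5.
Target commands that run: alpha.gen, audit.gen, beta.gen, check.gen, delta.gen, deps.gen, driver.gen, gamma.gen, graph.gen, kernel.gen, merge.gen, north.gen, omega.gen, pack.gen, probe.gen, router.gen — 16 in total.
Values that change: alpha.gen, beta.gen, delta.gen, deps.gen, driver.gen, gamma.gen, graph.gen, index.txt, kernel.gen, north.gen, omega.gen, pack.gen, probe.gen, router.gen.

First evaluation (everything demanded from the output):
  graph.gen = absv(7) = 7
  router.gen = mul(7, 7) = 49
  kernel.gen = sub(49, 7) = 42
  pack.gen = mul(7, 49) = 343
  alpha.gen = max2(343, 42) = 343
  omega.gen = add(343, 49) = 392
  deps.gen = neg(392) = -392
  driver.gen = max2(7, -392) = 7
  north.gen = max2(-392, 7) = 7
  check.gen = sub(7, 7) = 0
  gamma.gen = min2(343, 7) = 7
  merge.gen = min2(7, 0) = 0
  beta.gen = max2(0, 7) = 7
  probe.gen = sub(0, 7) = -7
  audit.gen = add(7, -7) = 0
  delta.gen = add(7, 0) = 7

Propagation after the edit:
  graph.gen: runs — index.txt 7->5; result 5.
  router.gen: runs — graph.gen 7->5; graph.gen 7->5; result 25.
  kernel.gen: runs — router.gen 49->25; graph.gen 7->5; result 20.
  pack.gen: runs — graph.gen 7->5; router.gen 49->25; result 125.
  alpha.gen: runs — pack.gen 343->125; kernel.gen 42->20; result 125.
  omega.gen: runs — pack.gen 343->125; router.gen 49->25; result 150.
  deps.gen: runs — omega.gen 392->150; result -150.
  driver.gen: runs — index.txt 7->5; deps.gen -392->-150; result 5.
  north.gen: runs — deps.gen -392->-150; driver.gen 7->5; result 5.
  check.gen: runs — driver.gen 7->5; north.gen 7->5; result 0 (same value as before).
  gamma.gen: runs — alpha.gen 343->125; north.gen 7->5; result 5.
  merge.gen: runs — north.gen 7->5; result 0 (same value as before).
  beta.gen: runs — gamma.gen 7->5; result 5.
  probe.gen: runs — beta.gen 7->5; result -5.
  audit.gen: runs — beta.gen 7->5; probe.gen -7->-5; result 0 (same value as before).
  delta.gen: runs — beta.gen 7->5; result 5.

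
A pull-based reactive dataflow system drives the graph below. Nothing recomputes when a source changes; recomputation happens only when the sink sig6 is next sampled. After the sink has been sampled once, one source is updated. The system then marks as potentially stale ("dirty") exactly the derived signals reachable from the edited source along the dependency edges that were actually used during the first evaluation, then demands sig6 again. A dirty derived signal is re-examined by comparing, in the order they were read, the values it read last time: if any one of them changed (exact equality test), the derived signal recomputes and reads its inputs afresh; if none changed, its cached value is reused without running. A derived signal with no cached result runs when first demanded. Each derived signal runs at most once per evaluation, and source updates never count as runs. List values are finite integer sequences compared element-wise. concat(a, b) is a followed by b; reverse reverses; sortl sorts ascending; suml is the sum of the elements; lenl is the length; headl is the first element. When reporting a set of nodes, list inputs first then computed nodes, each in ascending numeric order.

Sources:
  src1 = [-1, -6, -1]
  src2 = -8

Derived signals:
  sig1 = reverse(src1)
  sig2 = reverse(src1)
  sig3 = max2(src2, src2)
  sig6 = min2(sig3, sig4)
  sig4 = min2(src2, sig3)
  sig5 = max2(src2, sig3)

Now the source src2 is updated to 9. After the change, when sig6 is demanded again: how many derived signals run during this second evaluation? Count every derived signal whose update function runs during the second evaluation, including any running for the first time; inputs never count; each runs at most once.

Derived signals that run: sig3, sig4, sig6 — 3 in total.

First evaluation (everything demanded from the output):
  sig3 = max2(-8, -8) = -8
  sig4 = min2(-8, -8) = -8
  sig6 = min2(-8, -8) = -8

Propagation after the edit:
  sig3: runs — src2 -8->9; src2 -8->9; result 9.
  sig4: runs — src2 -8->9; sig3 -8->9; result 9.
  sig6: runs — sig3 -8->9; sig4 -8->9; result 9.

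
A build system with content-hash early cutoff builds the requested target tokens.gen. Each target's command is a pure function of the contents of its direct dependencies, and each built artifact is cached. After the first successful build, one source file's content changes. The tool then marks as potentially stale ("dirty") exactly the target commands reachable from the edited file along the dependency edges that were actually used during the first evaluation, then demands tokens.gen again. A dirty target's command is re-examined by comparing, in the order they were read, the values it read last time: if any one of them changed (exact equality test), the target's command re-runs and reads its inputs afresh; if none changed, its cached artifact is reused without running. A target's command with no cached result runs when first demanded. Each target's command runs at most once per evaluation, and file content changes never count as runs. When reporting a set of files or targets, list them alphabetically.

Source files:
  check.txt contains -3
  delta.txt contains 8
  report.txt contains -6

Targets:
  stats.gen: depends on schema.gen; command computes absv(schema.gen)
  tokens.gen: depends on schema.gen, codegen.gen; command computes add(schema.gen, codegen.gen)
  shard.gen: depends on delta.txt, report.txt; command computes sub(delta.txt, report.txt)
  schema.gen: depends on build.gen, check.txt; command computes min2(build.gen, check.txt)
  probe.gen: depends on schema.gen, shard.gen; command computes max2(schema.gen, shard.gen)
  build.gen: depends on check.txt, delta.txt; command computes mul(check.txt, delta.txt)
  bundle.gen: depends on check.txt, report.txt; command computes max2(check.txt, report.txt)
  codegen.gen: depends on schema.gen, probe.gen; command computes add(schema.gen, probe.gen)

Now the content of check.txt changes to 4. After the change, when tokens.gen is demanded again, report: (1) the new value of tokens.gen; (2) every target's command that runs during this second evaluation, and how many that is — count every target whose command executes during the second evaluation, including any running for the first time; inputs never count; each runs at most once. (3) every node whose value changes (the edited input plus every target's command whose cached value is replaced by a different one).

New value of tokens.gen: 22.
Target commands that run: build.gen, codegen.gen, probe.gen, schema.gen, tokens.gen — 5 in total.
Values that change: build.gen, check.txt, codegen.gen, schema.gen, tokens.gen.

First evaluation (everything demanded from the output):
  build.gen = mul(-3, 8) = -24
  schema.gen = min2(-24, -3) = -24
  shard.gen = sub(8, -6) = 14
  probe.gen = max2(-24, 14) = 14
  codegen.gen = add(-24, 14) = -10
  tokens.gen = add(-24, -10) = -34

Propagation after the edit:
  build.gen: runs — check.txt -3->4; result 32.
  schema.gen: runs — build.gen -24->32; check.txt -3->4; result 4.
  probe.gen: runs — schema.gen -24->4; result 14 (same value as before).
  codegen.gen: runs — schema.gen -24->4; result 18.
  tokens.gen: runs — schema.gen -24->4; codegen.gen -10->18; result 22.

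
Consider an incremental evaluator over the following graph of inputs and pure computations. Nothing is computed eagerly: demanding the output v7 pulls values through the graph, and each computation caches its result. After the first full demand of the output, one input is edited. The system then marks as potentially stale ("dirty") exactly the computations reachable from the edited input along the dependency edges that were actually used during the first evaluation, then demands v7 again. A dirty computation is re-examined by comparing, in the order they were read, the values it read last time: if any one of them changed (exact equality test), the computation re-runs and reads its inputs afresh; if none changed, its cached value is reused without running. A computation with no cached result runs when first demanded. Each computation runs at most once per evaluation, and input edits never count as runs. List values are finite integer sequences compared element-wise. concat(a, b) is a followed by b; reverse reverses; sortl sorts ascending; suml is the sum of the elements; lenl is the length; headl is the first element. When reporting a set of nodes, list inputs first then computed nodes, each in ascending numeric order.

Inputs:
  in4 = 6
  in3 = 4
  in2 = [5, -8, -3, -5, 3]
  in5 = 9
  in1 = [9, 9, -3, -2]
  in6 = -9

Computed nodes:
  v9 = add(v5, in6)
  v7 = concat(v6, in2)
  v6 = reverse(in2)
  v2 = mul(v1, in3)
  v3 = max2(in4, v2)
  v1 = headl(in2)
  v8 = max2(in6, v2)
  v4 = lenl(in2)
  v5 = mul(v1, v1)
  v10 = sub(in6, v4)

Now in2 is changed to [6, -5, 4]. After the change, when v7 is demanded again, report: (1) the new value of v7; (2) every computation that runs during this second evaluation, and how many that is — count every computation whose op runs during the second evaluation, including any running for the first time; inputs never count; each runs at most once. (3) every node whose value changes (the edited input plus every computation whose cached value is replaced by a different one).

Initial pass — values computed on the first demand:
  v6 = reverse([5, -8, -3, -5, 3]) = [3, -5, -3, -8, 5]
  v7 = concat([3, -5, -3, -8, 5], [5, -8, -3, -5, 3]) = [3, -5, -3, -8, 5, 5, -8, -3, -5, 3]

Second demand — change propagation:
  v6: re-runs because in2 [5, -8, -3, -5, 3]->[6, -5, 4]; new result [4, -5, 6].
  v7: re-runs because v6 [3, -5, -3, -8, 5]->[4, -5, 6]; in2 [5, -8, -3, -5, 3]->[6, -5, 4]; new result [4, -5, 6, 6, -5, 4].

v7 now evaluates to [4, -5, 6, 6, -5, 4].
Run set: v6, v7 (2 run).
Changed values: in2, v6, v7.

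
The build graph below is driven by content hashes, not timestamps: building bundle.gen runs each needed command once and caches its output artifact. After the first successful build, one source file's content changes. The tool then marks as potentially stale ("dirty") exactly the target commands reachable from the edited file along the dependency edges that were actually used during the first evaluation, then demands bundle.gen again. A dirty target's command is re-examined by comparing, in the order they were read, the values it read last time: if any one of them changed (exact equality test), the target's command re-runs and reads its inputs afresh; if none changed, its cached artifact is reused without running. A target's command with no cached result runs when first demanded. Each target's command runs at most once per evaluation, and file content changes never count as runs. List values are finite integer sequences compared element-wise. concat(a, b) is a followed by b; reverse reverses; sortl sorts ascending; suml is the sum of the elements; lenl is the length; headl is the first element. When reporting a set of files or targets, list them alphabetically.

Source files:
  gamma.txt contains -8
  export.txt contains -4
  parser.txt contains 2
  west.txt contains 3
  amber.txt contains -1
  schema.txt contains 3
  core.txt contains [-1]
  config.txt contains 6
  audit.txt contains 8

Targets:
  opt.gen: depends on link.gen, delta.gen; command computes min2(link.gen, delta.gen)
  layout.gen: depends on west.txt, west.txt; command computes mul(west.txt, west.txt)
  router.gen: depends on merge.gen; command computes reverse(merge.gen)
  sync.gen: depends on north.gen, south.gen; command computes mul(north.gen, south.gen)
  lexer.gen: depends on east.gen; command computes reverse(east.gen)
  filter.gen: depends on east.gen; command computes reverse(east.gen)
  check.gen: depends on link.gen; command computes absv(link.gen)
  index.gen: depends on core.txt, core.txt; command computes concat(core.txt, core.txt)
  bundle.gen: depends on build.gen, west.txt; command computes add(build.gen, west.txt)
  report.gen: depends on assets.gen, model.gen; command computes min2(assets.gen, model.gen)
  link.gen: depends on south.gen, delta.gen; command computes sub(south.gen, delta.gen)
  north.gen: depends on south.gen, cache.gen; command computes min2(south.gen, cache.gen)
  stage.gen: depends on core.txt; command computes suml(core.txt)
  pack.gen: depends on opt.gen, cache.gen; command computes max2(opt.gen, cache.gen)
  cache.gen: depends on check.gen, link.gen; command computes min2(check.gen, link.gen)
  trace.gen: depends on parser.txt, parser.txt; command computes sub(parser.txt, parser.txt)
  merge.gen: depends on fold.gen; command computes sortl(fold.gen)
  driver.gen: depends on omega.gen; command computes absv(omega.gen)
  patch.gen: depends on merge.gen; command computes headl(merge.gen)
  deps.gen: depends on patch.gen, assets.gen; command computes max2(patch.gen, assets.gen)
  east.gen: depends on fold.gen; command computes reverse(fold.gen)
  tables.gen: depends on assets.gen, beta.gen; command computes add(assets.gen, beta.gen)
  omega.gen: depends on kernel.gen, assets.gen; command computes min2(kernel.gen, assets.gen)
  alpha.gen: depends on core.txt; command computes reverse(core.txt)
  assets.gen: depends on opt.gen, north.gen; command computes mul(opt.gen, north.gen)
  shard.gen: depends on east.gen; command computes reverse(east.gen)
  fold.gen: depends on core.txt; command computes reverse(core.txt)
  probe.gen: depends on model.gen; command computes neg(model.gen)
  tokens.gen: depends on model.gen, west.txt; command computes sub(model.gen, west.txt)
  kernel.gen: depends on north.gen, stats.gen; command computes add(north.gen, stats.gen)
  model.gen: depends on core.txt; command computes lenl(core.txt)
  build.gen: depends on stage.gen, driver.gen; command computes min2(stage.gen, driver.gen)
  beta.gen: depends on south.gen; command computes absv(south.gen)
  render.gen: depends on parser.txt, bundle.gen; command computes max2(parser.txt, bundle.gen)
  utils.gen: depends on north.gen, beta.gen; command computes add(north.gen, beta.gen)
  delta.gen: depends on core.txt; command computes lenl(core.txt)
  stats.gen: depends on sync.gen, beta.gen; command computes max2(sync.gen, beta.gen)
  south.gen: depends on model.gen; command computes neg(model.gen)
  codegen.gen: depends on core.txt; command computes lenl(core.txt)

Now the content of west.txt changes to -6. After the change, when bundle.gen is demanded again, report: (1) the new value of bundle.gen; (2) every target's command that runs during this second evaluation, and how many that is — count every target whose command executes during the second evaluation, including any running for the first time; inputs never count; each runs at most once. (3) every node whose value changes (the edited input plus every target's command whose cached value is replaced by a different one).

bundle.gen now evaluates to -7.
Run set: bundle.gen (1 run).
Changed values: bundle.gen, west.txt.

Initial pass — values computed on the first demand:
  delta.gen = lenl([-1]) = 1
  model.gen = lenl([-1]) = 1
  south.gen = neg(1) = -1
  beta.gen = absv(-1) = 1
  link.gen = sub(-1, 1) = -2
  check.gen = absv(-2) = 2
  cache.gen = min2(2, -2) = -2
  north.gen = min2(-1, -2) = -2
  opt.gen = min2(-2, 1) = -2
  assets.gen = mul(-2, -2) = 4
  stage.gen = suml([-1]) = -1
  sync.gen = mul(-2, -1) = 2
  stats.gen = max2(2, 1) = 2
  kernel.gen = add(-2, 2) = 0
  omega.gen = min2(0, 4) = 0
  driver.gen = absv(0) = 0
  build.gen = min2(-1, 0) = -1
  bundle.gen = add(-1, 3) = 2

Second demand — change propagation:
  bundle.gen: re-runs because west.txt 3->-6; new result -7.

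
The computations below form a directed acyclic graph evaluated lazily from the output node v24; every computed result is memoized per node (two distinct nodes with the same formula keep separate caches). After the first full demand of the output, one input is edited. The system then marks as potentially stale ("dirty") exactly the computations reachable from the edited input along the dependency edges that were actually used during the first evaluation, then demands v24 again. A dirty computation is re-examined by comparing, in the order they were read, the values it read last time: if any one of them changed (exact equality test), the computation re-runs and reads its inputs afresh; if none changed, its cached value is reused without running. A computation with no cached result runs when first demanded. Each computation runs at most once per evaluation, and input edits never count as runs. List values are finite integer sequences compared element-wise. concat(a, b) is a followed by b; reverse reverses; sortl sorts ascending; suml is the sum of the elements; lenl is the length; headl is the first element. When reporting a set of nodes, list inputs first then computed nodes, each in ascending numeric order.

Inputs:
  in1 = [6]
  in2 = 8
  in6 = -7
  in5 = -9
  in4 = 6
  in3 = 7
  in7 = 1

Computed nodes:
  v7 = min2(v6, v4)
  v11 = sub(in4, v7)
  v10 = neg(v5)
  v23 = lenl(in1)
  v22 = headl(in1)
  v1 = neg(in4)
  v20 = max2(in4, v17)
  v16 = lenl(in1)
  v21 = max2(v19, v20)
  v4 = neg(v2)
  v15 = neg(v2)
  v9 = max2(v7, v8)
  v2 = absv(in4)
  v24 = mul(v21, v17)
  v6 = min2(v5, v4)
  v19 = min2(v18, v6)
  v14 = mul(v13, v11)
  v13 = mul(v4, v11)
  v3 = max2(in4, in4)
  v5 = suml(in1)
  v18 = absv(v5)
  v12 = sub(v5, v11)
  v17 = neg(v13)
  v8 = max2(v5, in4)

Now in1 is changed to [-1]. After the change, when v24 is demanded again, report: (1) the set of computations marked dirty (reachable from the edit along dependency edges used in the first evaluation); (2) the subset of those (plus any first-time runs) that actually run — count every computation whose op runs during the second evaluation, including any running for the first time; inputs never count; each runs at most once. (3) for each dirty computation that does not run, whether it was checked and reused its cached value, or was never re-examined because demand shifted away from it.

First demand of the output computes:
  v2 = absv(6) = 6
  v4 = neg(6) = -6
  v5 = suml([6]) = 6
  v6 = min2(6, -6) = -6
  v7 = min2(-6, -6) = -6
  v11 = sub(6, -6) = 12
  v13 = mul(-6, 12) = -72
  v17 = neg(-72) = 72
  v18 = absv(6) = 6
  v19 = min2(6, -6) = -6
  v20 = max2(6, 72) = 72
  v21 = max2(-6, 72) = 72
  v24 = mul(72, 72) = 5184

After the edit, cleaning proceeds:
  v5: a read changed (in1 [6]->[-1]) — executes, giving -1.
  v6: a read changed (v5 6->-1) — executes, giving -6 — identical to its old value.
  v7: dirty, but its reads are unchanged (v6 unchanged, v4 unchanged); cached -6 stands.
  v11: dirty, but its reads are unchanged (in4 unchanged, v7 unchanged); cached 12 stands.
  v13: dirty, but its reads are unchanged (v4 unchanged, v11 unchanged); cached -72 stands.
  v17: dirty, but its reads are unchanged (v13 unchanged); cached 72 stands.
  v18: a read changed (v5 6->-1) — executes, giving 1.
  v19: a read changed (v18 6->1) — executes, giving -6 — identical to its old value.
  v20: dirty, but its reads are unchanged (in4 unchanged, v17 unchanged); cached 72 stands.
  v21: dirty, but its reads are unchanged (v19 unchanged, v20 unchanged); cached 72 stands.
  v24: dirty, but its reads are unchanged (v21 unchanged, v17 unchanged); cached 5184 stands.

Note where the cutoff bites: v7 is checked, finds nothing changed, and keeps its cache.

The edit dirties: v5, v6, v7, v11, v13, v17, v18, v19, v20, v21, v24.
4 computations run: v5, v6, v18, v19.
Cache hits after checking: v7, v11, v13, v17, v20, v21, v24.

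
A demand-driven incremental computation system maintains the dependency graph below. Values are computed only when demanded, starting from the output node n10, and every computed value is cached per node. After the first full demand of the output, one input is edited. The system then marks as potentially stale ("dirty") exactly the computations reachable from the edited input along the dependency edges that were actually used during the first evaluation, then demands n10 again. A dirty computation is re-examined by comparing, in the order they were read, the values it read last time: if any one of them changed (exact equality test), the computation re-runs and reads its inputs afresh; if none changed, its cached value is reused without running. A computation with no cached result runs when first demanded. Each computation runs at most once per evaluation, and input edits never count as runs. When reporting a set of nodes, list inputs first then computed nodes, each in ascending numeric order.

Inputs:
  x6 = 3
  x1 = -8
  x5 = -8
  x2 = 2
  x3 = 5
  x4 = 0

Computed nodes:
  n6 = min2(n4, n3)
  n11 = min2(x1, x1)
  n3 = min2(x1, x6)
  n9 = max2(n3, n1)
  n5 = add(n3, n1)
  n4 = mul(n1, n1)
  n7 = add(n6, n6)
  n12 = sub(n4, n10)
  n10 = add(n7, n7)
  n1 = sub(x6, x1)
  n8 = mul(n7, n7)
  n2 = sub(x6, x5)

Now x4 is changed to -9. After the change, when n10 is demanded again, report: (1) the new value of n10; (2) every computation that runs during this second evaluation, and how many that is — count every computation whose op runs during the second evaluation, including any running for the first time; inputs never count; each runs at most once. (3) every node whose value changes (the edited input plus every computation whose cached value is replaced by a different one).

New value of n10: -32.
Computations that run: none — 0 in total.
Values that change: x4.
Key observation: x4 is never demanded by the output, so the edit triggers no recomputation at all.

First evaluation (everything demanded from the output):
  n1 = sub(3, -8) = 11
  n3 = min2(-8, 3) = -8
  n4 = mul(11, 11) = 121
  n6 = min2(121, -8) = -8
  n7 = add(-8, -8) = -16
  n10 = add(-16, -16) = -32

Propagation after the edit:
  x4 feeds no computation that the output demands — nothing is marked dirty and nothing runs.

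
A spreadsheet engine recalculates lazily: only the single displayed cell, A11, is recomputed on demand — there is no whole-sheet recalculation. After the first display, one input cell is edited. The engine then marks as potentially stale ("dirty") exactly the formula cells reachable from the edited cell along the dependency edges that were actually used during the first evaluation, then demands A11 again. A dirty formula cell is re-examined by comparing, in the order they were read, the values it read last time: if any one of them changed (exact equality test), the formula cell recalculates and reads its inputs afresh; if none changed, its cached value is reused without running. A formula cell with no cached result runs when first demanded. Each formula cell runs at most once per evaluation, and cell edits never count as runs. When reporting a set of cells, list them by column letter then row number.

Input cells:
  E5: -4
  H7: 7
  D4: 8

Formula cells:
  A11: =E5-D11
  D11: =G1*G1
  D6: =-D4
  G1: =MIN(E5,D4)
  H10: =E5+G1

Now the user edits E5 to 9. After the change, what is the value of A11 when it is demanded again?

First evaluation (everything demanded from the output):
  G1 = MIN(-4, 8) = -4
  D11 = -4 * -4 = 16
  A11 = -4 - 16 = -20

Propagation after the edit:
  G1: runs — E5 -4->9; result 8.
  D11: runs — G1 -4->8; G1 -4->8; result 64.
  A11: runs — E5 -4->9; D11 16->64; result -55.

New value of A11: -55.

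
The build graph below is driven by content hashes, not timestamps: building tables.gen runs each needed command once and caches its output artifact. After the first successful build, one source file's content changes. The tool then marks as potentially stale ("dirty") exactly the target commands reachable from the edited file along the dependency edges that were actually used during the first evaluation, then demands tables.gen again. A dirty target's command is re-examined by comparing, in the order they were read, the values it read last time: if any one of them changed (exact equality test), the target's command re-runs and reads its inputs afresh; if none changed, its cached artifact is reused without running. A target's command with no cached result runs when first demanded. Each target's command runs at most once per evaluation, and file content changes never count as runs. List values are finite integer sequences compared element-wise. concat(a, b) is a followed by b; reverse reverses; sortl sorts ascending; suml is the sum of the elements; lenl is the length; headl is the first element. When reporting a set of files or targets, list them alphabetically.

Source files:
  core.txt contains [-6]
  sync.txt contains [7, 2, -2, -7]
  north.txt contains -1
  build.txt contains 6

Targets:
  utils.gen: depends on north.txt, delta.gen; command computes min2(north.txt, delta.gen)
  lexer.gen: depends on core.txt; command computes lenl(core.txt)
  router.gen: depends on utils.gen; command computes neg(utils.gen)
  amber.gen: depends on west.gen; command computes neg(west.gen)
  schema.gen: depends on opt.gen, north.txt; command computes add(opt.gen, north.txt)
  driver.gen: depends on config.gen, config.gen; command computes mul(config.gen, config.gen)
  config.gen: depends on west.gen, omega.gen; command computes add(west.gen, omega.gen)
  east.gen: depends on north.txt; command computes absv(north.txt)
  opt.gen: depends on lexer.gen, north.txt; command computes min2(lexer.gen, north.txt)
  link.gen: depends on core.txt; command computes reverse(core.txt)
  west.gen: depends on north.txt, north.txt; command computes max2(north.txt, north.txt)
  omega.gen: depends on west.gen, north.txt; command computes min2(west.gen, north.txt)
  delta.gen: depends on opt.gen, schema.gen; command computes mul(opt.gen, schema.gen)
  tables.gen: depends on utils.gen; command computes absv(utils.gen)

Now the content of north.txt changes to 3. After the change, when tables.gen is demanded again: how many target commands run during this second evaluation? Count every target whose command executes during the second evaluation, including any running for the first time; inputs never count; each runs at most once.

Run set: delta.gen, opt.gen, schema.gen, tables.gen, utils.gen (5 run).

Initial pass — values computed on the first demand:
  lexer.gen = lenl([-6]) = 1
  opt.gen = min2(1, -1) = -1
  schema.gen = add(-1, -1) = -2
  delta.gen = mul(-1, -2) = 2
  utils.gen = min2(-1, 2) = -1
  tables.gen = absv(-1) = 1

Second demand — change propagation:
  opt.gen: re-runs because north.txt -1->3; new result 1.
  schema.gen: re-runs because opt.gen -1->1; north.txt -1->3; new result 4.
  delta.gen: re-runs because opt.gen -1->1; schema.gen -2->4; new result 4.
  utils.gen: re-runs because north.txt -1->3; delta.gen 2->4; new result 3.
  tables.gen: re-runs because utils.gen -1->3; new result 3.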